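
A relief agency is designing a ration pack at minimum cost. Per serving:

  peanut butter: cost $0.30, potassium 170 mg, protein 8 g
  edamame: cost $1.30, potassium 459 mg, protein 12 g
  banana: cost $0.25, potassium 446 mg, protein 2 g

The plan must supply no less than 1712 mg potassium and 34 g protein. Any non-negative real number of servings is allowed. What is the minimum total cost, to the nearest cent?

Check every corner: each single food scaled to meet both minima, and each pair solved so both constraints bind.
peanut butter only: max(1712/170, 34/8) = 10.07 servings → $3.02.
edamame only: max(1712/459, 34/12) = 3.73 servings → $4.85.
banana only: max(1712/446, 34/2) = 17 servings → $4.25.
peanut butter + edamame with both targets exact would need a negative amount; discard.
peanut butter + banana with both tight: 3.637 servings and 2.452 servings → $1.70.
edamame + banana with both tight: 2.648 servings and 1.114 servings → $3.72.
So the least-cost plan costs $1.70.

$1.70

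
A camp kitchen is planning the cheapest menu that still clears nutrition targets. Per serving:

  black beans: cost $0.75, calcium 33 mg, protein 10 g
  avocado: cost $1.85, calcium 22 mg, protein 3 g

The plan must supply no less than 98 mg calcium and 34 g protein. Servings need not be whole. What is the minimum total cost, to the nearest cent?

$2.55

The cheapest plan sits at a corner of the feasible region — with two constraints it uses at most two foods.
black beans only: max(98/33, 34/10) = 3.4 servings → $2.55.
avocado only: max(98/22, 34/3) = 11.33 servings → $20.97.
black beans + avocado with both targets exact would need a negative amount; discard.
So the least-cost plan costs $2.55.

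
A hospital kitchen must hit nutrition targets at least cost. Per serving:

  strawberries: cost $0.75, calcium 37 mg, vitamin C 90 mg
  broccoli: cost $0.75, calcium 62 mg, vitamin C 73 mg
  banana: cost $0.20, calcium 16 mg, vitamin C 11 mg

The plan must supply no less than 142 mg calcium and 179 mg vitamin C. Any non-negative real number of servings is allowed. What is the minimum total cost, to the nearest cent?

Minimising a linear cost over {calcium ≥ 142, vitamin C ≥ 179, servings ≥ 0} — the optimum is at a vertex, using one or two foods.
strawberries only: max(142/37, 179/90) = 3.838 servings → $2.88.
broccoli only: max(142/62, 179/73) = 2.452 servings → $1.84.
banana only: max(142/16, 179/11) = 16.27 servings → $3.25.
strawberries + broccoli with both tight: 0.2543 servings and 2.139 servings → $1.79.
strawberries + banana with both tight: 1.26 servings and 5.96 servings → $2.14.
broccoli + banana with both targets exact would need a negative amount; discard.
So the least-cost plan costs $1.79.

$1.79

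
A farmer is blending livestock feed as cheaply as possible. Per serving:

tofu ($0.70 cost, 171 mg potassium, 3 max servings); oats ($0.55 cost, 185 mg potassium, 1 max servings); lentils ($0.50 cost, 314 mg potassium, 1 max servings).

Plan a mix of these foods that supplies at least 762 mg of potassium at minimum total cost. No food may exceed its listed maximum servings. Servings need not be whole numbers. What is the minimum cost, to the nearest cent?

$2.13

Cost per mg of potassium: lentils $0.0016, oats $0.0030, tofu $0.0041.
Take 1 serving of lentils: +314.0 mg potassium for $0.50 (total $0.50, still need 448.0 mg).
Take 1 serving of oats: +185.0 mg potassium for $0.55 (total $1.05, still need 263.0 mg).
Take 1.538 servings of tofu: +263.0 mg potassium for $1.08 (total $2.13, still need 0.0 mg).
Filling from the cheapest source first is optimal under one linear minimum: $2.13.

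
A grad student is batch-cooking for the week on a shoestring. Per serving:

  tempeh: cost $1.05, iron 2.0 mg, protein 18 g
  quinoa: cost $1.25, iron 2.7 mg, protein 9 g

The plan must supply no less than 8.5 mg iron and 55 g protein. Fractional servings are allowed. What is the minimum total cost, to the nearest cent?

$4.23

For a min-cost LP with two ≥-constraints, a basic feasible solution has at most two positive variables.
tempeh only: max(8.5/2.0, 55/18) = 4.25 servings → $4.46.
quinoa only: max(8.5/2.7, 55/9) = 6.111 servings → $7.64.
tempeh + quinoa with both tight: 2.353 servings and 1.405 servings → $4.23.
Cheapest feasible corner: $4.23.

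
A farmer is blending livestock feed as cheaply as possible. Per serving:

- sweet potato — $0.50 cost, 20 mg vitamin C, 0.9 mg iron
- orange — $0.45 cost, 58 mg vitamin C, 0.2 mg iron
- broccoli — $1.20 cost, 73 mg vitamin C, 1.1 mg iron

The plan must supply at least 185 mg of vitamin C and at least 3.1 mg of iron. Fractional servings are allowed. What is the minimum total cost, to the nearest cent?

$2.46

A basic optimal solution has at most two foods positive. Try each food alone and each pair with both targets met exactly.
sweet potato only: max(185/20, 3.1/0.9) = 9.25 servings → $4.62.
orange only: max(185/58, 3.1/0.2) = 15.5 servings → $6.97.
broccoli only: max(185/73, 3.1/1.1) = 2.818 servings → $3.38.
sweet potato + orange with both tight: 2.963 servings and 2.168 servings → $2.46.
sweet potato + broccoli with both tight: 0.5217 servings and 2.391 servings → $3.13.
orange + broccoli: intersection lies outside the first quadrant.
The minimum over all feasible corners is $2.46.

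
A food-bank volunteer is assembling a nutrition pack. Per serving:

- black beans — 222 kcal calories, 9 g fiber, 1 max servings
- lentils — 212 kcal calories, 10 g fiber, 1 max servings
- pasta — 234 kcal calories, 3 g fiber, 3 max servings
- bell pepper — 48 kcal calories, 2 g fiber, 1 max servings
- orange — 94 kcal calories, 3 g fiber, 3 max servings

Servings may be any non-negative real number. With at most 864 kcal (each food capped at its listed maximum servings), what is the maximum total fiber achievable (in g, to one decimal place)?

31.3 g

Fiber per kcal: lentils 0.04717, bell pepper 0.04167, black beans 0.04054, orange 0.03191, pasta 0.01282.
Take 1 serving of lentils: uses 212 kcal, +10.0 g fiber (running total 10.0 g).
Take 1 serving of bell pepper: uses 48 kcal, +2.0 g fiber (running total 12.0 g).
Take 1 serving of black beans: uses 222 kcal, +9.0 g fiber (running total 21.0 g).
Take 3 servings of orange: uses 282 kcal, +9.0 g fiber (running total 30.0 g).
Take 0.4274 servings of pasta: uses 100 kcal, +1.3 g fiber (running total 31.3 g).
Filling greedily by fiber-per-kcal is optimal for one linear limit, giving 31.3 g.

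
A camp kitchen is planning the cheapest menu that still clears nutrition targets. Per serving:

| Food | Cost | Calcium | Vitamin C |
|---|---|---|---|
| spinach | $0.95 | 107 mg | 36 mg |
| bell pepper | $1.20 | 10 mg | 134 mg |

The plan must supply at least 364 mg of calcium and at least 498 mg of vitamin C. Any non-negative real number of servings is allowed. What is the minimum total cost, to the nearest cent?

Compare the cost at each extreme point of the feasible region.
spinach only: max(364/107, 498/36) = 13.83 servings → $13.14.
bell pepper only: max(364/10, 498/134) = 36.4 servings → $43.68.
spinach + bell pepper with both tight: 3.133 servings and 2.875 servings → $6.43.
The minimum over all feasible corners is $6.43.

$6.43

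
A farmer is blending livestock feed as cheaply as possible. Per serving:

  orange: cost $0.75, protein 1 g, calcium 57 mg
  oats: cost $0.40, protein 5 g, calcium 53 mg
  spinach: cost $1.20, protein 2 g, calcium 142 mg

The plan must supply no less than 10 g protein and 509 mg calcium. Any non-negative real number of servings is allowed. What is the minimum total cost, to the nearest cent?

orange only: max(10/1, 509/57) = 10 servings → $7.50.
oats only: max(10/5, 509/53) = 9.604 servings → $3.84.
spinach only: max(10/2, 509/142) = 5 servings → $6.00.
orange + oats with both tight: 8.685 servings and 0.2629 servings → $6.62.
orange + spinach with both targets exact would need a negative amount; discard.
oats + spinach with both tight: 0.6656 servings and 3.336 servings → $4.27.
The minimum over all feasible corners is $3.84.

$3.84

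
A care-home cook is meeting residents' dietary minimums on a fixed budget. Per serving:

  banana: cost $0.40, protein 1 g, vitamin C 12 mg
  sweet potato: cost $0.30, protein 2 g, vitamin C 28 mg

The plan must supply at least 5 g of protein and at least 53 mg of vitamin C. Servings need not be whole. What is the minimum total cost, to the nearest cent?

$0.75

For a min-cost LP with two ≥-constraints, a basic feasible solution has at most two positive variables.
banana only: max(5/1, 53/12) = 5 servings → $2.00.
sweet potato only: max(5/2, 53/28) = 2.5 servings → $0.75.
banana + sweet potato with both targets exact would need a negative amount; discard.
The minimum over all feasible corners is $0.75.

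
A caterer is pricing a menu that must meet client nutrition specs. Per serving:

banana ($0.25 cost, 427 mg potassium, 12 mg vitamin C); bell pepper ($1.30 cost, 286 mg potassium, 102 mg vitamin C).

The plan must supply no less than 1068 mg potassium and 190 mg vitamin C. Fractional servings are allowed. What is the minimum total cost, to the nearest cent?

At the optimum either one food covers both requirements or two foods hit both targets exactly; no other combination can be cheaper.
banana only: max(1068/427, 190/12) = 15.83 servings → $3.96.
bell pepper only: max(1068/286, 190/102) = 3.734 servings → $4.85.
banana + bell pepper with both tight: 1.361 servings and 1.703 servings → $2.55.
The minimum over all feasible corners is $2.55.

$2.55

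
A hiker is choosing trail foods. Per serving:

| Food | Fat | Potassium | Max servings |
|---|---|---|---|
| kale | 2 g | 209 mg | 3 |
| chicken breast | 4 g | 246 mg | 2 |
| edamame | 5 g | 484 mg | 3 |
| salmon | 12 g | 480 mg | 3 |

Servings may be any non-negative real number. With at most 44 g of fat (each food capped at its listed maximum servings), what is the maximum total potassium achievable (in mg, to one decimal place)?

Potassium per g fat: kale 104.5, edamame 96.8, chicken breast 61.5, salmon 40.
Take 3 servings of kale: uses 6 g fat, +627.0 mg potassium (running total 627.0 mg).
Take 3 servings of edamame: uses 15 g fat, +1452.0 mg potassium (running total 2079.0 mg).
Take 2 servings of chicken breast: uses 8 g fat, +492.0 mg potassium (running total 2571.0 mg).
Take 1.25 servings of salmon: uses 15 g fat, +600.0 mg potassium (running total 3171.0 mg).
Filling greedily by potassium-per-g fat is optimal for one linear limit, giving 3171.0 mg.

3171.0 mg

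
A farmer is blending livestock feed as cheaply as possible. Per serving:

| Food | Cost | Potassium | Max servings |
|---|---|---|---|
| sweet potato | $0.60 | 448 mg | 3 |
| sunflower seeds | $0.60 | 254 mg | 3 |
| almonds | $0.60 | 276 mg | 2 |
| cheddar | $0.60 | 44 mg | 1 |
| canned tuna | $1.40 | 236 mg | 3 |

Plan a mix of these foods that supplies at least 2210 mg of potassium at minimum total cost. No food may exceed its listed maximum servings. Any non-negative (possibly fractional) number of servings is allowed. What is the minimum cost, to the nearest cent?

Cost per mg of potassium: sweet potato $0.0013, almonds $0.0022, sunflower seeds $0.0024, canned tuna $0.0059, cheddar $0.0136.
Take 3 servings of sweet potato: +1344.0 mg potassium for $1.80 (total $1.80, still need 866.0 mg).
Take 2 servings of almonds: +552.0 mg potassium for $1.20 (total $3.00, still need 314.0 mg).
Take 1.236 servings of sunflower seeds: +314.0 mg potassium for $0.74 (total $3.74, still need 0.0 mg).
Greedy by cheapest-per-mg is optimal for a single linear constraint, so the minimum cost is $3.74.

$3.74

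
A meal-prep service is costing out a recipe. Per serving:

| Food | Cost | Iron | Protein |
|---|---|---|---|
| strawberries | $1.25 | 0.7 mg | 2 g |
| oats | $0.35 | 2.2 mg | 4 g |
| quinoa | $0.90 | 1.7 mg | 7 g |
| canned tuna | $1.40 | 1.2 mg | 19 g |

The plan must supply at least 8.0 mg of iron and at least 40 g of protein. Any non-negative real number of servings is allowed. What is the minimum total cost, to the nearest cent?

$3.10

For a min-cost LP with two ≥-constraints, a basic feasible solution has at most two positive variables.
strawberries only: max(8.0/0.7, 40/2) = 20 servings → $25.00.
oats only: max(8.0/2.2, 40/4) = 10 servings → $3.50.
quinoa only: max(8.0/1.7, 40/7) = 5.714 servings → $5.14.
canned tuna only: max(8.0/1.2, 40/19) = 6.667 servings → $9.33.
strawberries + oats with both targets exact would need a negative amount; discard.
strawberries + quinoa with both targets exact would need a negative amount; discard.
strawberries + canned tuna with both tight: 9.541 servings and 1.101 servings → $13.47.
oats + quinoa with both targets exact would need a negative amount; discard.
oats + canned tuna with both tight: 2.811 servings and 1.514 servings → $3.10.
quinoa + canned tuna with both tight: 4.351 servings and 0.5021 servings → $4.62.
Cheapest feasible corner: $3.10.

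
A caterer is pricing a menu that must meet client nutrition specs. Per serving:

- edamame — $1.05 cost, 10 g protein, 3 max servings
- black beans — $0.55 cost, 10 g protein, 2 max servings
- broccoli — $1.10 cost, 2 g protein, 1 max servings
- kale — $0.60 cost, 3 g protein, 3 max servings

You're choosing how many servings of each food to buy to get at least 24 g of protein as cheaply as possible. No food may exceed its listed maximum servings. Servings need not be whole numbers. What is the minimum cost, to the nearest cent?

$1.52

Cost per g of protein: black beans $0.0550, edamame $0.1050, kale $0.2000, broccoli $0.5500.
Take 2 servings of black beans: +20.0 g protein for $1.10 (total $1.10, still need 4.0 g).
Take 0.4 servings of edamame: +4.0 g protein for $0.42 (total $1.52, still need 0.0 g).
Greedy by cheapest-per-g is optimal for a single linear constraint, so the minimum cost is $1.52.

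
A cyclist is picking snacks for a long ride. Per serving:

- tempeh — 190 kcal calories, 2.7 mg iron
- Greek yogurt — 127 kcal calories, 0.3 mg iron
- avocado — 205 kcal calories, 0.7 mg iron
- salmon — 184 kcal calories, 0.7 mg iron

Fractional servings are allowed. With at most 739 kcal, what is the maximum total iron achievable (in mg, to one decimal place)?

10.5 mg

Iron per kcal: tempeh 0.01421, salmon 0.003804, avocado 0.003415, Greek yogurt 0.002362.
With no serving limits, spend the whole calories allowance on tempeh: 739 kcal / 190 kcal × 2.7 mg = 10.5 mg.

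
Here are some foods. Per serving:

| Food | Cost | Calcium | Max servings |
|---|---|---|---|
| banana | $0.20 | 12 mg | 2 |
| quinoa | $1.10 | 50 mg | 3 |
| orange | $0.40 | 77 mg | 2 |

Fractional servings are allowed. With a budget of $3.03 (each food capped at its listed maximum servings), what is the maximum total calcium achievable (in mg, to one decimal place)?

Calcium per dollar: orange 192.5, banana 60, quinoa 45.45.
Take 2 servings of orange: spends $0.80, +154.0 mg calcium (running total 154.0 mg).
Take 2 servings of banana: spends $0.40, +24.0 mg calcium (running total 178.0 mg).
Take 1.664 servings of quinoa: spends $1.83, +83.2 mg calcium (running total 261.2 mg).
Filling greedily by calcium-per-dollar is optimal for one linear limit, giving 261.2 mg.

261.2 mg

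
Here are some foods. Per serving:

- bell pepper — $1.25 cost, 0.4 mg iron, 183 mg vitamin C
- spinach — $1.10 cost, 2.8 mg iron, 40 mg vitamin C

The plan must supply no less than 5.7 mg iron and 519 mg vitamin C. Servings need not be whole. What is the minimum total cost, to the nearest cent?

$4.94

Compare the cost at each extreme point of the feasible region.
bell pepper only: max(5.7/0.4, 519/183) = 14.25 servings → $17.81.
spinach only: max(5.7/2.8, 519/40) = 12.97 servings → $14.27.
bell pepper + spinach with both tight: 2.468 servings and 1.683 servings → $4.94.
Cheapest feasible corner: $4.94.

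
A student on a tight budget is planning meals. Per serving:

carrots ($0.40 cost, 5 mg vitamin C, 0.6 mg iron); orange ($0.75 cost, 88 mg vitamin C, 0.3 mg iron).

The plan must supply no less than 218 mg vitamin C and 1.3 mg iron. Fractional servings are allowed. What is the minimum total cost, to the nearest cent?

The cheapest plan sits at a corner of the feasible region — with two constraints it uses at most two foods.
carrots only: max(218/5, 1.3/0.6) = 43.6 servings → $17.44.
orange only: max(218/88, 1.3/0.3) = 4.333 servings → $3.25.
carrots + orange with both tight: 0.9552 servings and 2.423 servings → $2.20.
The minimum over all feasible corners is $2.20.

$2.20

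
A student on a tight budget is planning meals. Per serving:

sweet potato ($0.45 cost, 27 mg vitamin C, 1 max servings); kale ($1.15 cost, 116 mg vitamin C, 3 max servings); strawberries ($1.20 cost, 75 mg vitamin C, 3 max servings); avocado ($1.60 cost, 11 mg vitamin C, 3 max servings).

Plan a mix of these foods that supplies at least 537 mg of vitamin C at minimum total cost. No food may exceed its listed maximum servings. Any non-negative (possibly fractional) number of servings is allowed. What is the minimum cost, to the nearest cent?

Cost per mg of vitamin C: kale $0.0099, strawberries $0.0160, sweet potato $0.0167, avocado $0.1455.
Take 3 servings of kale: +348.0 mg vitamin C for $3.45 (total $3.45, still need 189.0 mg).
Take 2.52 servings of strawberries: +189.0 mg vitamin C for $3.02 (total $6.47, still need 0.0 mg).
Filling from the cheapest source first is optimal under one linear minimum: $6.47.

$6.47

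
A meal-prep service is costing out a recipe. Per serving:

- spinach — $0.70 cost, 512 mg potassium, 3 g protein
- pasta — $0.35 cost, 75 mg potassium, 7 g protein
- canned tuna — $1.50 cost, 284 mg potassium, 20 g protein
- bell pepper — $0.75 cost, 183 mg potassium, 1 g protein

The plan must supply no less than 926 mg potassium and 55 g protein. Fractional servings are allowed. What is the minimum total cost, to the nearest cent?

This is a tiny linear program; its minimum lies at a vertex of the feasible set. List the vertices and price them.
spinach only: max(926/512, 55/3) = 18.33 servings → $12.83.
pasta only: max(926/75, 55/7) = 12.35 servings → $4.32.
canned tuna only: max(926/284, 55/20) = 3.261 servings → $4.89.
bell pepper only: max(926/183, 55/1) = 55 servings → $41.25.
spinach + pasta with both tight: 0.7017 servings and 7.556 servings → $3.14.
spinach + canned tuna with both tight: 0.3089 servings and 2.704 servings → $4.27.
spinach + bell pepper: intersection lies outside the first quadrant.
pasta + canned tuna: intersection lies outside the first quadrant.
pasta + bell pepper with both tight: 7.578 servings and 1.954 servings → $4.12.
canned tuna + bell pepper with both tight: 2.707 servings and 0.859 servings → $4.70.
So the least-cost plan costs $3.14.

$3.14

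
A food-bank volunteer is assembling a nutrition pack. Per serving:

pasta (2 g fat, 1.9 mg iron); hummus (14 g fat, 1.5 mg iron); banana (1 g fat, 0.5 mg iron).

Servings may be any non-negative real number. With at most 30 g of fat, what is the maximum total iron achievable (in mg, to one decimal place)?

Iron per g fat: pasta 0.95, banana 0.5, hummus 0.1071.
With no serving limits, spend the whole fat allowance on pasta: 30 g / 2 g × 1.9 mg = 28.5 mg.

28.5 mg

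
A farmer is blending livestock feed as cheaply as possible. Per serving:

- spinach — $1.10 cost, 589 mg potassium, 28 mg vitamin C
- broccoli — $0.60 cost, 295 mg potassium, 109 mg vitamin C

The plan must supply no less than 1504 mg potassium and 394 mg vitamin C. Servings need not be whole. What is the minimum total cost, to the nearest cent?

$2.98

Compare the cost at each extreme point of the feasible region.
spinach only: max(1504/589, 394/28) = 14.07 servings → $15.48.
broccoli only: max(1504/295, 394/109) = 5.098 servings → $3.06.
spinach + broccoli with both tight: 0.8528 servings and 3.396 servings → $2.98.
Cheapest feasible corner: $2.98.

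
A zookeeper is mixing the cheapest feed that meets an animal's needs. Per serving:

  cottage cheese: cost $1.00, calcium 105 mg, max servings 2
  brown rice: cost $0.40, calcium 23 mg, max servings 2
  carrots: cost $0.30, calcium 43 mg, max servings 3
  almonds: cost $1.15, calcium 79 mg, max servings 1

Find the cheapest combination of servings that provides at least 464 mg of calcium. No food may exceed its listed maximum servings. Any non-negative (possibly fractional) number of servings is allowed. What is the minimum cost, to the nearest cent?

$4.85

Cost per mg of calcium: carrots $0.0070, cottage cheese $0.0095, almonds $0.0146, brown rice $0.0174.
Take 3 servings of carrots: +129.0 mg calcium for $0.90 (total $0.90, still need 335.0 mg).
Take 2 servings of cottage cheese: +210.0 mg calcium for $2.00 (total $2.90, still need 125.0 mg).
Take 1 serving of almonds: +79.0 mg calcium for $1.15 (total $4.05, still need 46.0 mg).
Take 2 servings of brown rice: +46.0 mg calcium for $0.80 (total $4.85, still need 0.0 mg).
Greedy by cheapest-per-mg is optimal for a single linear constraint, so the minimum cost is $4.85.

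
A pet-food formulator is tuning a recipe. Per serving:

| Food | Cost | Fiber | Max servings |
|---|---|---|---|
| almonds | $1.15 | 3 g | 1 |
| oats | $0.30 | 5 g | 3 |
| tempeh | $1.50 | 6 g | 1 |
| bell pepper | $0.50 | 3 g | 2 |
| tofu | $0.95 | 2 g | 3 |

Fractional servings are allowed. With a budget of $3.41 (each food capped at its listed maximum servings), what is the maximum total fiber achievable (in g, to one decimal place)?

Fiber per dollar: oats 16.67, bell pepper 6, tempeh 4, almonds 2.609, tofu 2.105.
Take 3 servings of oats: spends $0.90, +15.0 g fiber (running total 15.0 g).
Take 2 servings of bell pepper: spends $1.00, +6.0 g fiber (running total 21.0 g).
Take 1 serving of tempeh: spends $1.50, +6.0 g fiber (running total 27.0 g).
Take 0.008696 servings of almonds: spends $0.01, +0.0 g fiber (running total 27.0 g).
Greedy by best ratio exhausts the cost allowance optimally: 27.0 g.

27.0 g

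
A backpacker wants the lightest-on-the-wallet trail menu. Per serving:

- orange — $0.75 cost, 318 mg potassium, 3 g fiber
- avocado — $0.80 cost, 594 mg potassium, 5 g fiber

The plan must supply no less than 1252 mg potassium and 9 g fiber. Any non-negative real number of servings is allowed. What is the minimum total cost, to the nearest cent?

This is a tiny linear program; its minimum lies at a vertex of the feasible set. List the vertices and price them.
orange only: max(1252/318, 9/3) = 3.937 servings → $2.95.
avocado only: max(1252/594, 9/5) = 2.108 servings → $1.69.
orange + avocado with both targets exact would need a negative amount; discard.
So the least-cost plan costs $1.69.

$1.69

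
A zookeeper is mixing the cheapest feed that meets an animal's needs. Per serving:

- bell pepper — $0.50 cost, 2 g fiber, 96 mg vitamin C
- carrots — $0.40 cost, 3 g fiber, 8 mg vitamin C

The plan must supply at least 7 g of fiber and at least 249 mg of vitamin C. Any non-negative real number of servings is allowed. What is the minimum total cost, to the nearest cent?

$1.53

bell pepper only: max(7/2, 249/96) = 3.5 servings → $1.75.
carrots only: max(7/3, 249/8) = 31.12 servings → $12.45.
bell pepper + carrots with both tight: 2.54 servings and 0.6397 servings → $1.53.
Cheapest feasible corner: $1.53.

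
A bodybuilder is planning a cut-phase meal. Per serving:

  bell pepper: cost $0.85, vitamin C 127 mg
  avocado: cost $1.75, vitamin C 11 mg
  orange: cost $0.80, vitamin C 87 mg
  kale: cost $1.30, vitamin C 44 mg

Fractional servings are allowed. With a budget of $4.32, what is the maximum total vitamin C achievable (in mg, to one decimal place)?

Vitamin C per dollar: bell pepper 149.4, orange 108.8, kale 33.85, avocado 6.286.
With no serving limits, spend the whole cost allowance on bell pepper: $4.32 / $0.85 × 127 mg = 645.5 mg.

645.5 mg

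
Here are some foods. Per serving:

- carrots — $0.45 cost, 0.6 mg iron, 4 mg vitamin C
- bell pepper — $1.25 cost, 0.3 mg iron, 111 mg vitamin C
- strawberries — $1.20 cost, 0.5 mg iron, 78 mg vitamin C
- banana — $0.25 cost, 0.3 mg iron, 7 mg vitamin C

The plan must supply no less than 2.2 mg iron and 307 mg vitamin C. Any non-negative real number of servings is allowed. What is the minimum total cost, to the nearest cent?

$4.29

For a min-cost LP with two ≥-constraints, a basic feasible solution has at most two positive variables.
carrots only: max(2.2/0.6, 307/4) = 76.75 servings → $34.54.
bell pepper only: max(2.2/0.3, 307/111) = 7.333 servings → $9.17.
strawberries only: max(2.2/0.5, 307/78) = 4.4 servings → $5.28.
banana only: max(2.2/0.3, 307/7) = 43.86 servings → $10.96.
carrots + bell pepper with both tight: 2.326 servings and 2.682 servings → $4.40.
carrots + strawberries with both tight: 0.404 servings and 3.915 servings → $4.88.
carrots + banana with both targets exact would need a negative amount; discard.
bell pepper + strawberries: intersection lies outside the first quadrant.
bell pepper + banana with both tight: 2.458 servings and 4.875 servings → $4.29.
strawberries + banana with both tight: 3.854 servings and 0.9095 servings → $4.85.
The minimum over all feasible corners is $4.29.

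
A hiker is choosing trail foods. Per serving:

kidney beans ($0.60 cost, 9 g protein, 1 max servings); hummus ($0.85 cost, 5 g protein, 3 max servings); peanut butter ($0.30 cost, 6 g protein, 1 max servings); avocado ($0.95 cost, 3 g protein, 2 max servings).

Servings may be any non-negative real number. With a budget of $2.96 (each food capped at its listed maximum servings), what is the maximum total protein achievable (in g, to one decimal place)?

27.1 g

Protein per dollar: peanut butter 20, kidney beans 15, hummus 5.882, avocado 3.158.
Take 1 serving of peanut butter: spends $0.30, +6.0 g protein (running total 6.0 g).
Take 1 serving of kidney beans: spends $0.60, +9.0 g protein (running total 15.0 g).
Take 2.424 servings of hummus: spends $2.06, +12.1 g protein (running total 27.1 g).
Greedy by best ratio exhausts the cost allowance optimally: 27.1 g.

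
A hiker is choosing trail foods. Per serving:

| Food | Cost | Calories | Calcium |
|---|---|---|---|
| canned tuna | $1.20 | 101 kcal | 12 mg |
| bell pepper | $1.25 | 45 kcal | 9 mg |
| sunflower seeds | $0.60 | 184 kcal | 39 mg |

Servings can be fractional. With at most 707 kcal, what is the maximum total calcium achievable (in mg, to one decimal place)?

Calcium per kcal: sunflower seeds 0.212, bell pepper 0.2, canned tuna 0.1188.
With no serving limits, spend the whole calories allowance on sunflower seeds: 707 kcal / 184 kcal × 39 mg = 149.9 mg.

149.9 mg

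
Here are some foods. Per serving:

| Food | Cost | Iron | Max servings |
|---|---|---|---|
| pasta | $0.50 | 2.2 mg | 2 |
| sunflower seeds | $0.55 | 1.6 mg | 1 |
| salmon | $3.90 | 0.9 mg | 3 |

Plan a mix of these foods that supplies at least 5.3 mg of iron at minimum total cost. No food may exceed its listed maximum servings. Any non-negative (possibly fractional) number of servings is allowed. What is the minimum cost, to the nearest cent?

$1.31

Cost per mg of iron: pasta $0.2273, sunflower seeds $0.3438, salmon $4.3333.
Take 2 servings of pasta: +4.4 mg iron for $1.00 (total $1.00, still need 0.9 mg).
Take 0.5625 servings of sunflower seeds: +0.9 mg iron for $0.31 (total $1.31, still need 0.0 mg).
Filling from the cheapest source first is optimal under one linear minimum: $1.31.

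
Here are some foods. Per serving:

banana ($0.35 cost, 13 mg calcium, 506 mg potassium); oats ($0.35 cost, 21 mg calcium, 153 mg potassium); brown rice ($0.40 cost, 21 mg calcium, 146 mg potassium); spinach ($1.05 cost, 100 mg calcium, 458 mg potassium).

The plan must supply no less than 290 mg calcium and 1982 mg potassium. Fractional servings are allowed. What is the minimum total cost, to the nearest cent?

banana only: max(290/13, 1982/506) = 22.31 servings → $7.81.
oats only: max(290/21, 1982/153) = 13.81 servings → $4.83.
brown rice only: max(290/21, 1982/146) = 13.81 servings → $5.52.
spinach only: max(290/100, 1982/458) = 4.328 servings → $4.54.
banana + oats: the both-tight solution has a negative serving — not a feasible corner.
banana + brown rice with both targets exact would need a negative amount; discard.
banana + spinach with both tight: 1.464 servings and 2.71 servings → $3.36.
oats + brown rice: the both-tight solution has a negative serving — not a feasible corner.
oats + spinach with both tight: 11.51 servings and 0.4836 servings → $4.54.
brown rice + spinach with both tight: 13.12 servings and 0.1441 servings → $5.40.
The minimum over all feasible corners is $3.36.

$3.36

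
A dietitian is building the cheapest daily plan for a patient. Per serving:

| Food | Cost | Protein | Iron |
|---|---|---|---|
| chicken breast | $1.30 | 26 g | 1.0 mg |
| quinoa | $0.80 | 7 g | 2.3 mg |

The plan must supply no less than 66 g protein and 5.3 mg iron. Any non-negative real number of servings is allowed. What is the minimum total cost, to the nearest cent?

$3.91

A basic optimal solution has at most two foods positive. Try each food alone and each pair with both targets met exactly.
chicken breast only: max(66/26, 5.3/1.0) = 5.3 servings → $6.89.
quinoa only: max(66/7, 5.3/2.3) = 9.429 servings → $7.54.
chicken breast + quinoa with both tight: 2.172 servings and 1.36 servings → $3.91.
The minimum over all feasible corners is $3.91.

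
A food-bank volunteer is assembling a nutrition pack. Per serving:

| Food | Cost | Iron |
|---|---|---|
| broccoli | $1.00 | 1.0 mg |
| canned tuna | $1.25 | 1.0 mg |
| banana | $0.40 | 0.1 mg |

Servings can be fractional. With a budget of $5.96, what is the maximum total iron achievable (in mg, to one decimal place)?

Iron per dollar: broccoli 1, canned tuna 0.8, banana 0.25.
With no serving limits, spend the whole cost allowance on broccoli: $5.96 / $1.00 × 1.0 mg = 6.0 mg.

6.0 mg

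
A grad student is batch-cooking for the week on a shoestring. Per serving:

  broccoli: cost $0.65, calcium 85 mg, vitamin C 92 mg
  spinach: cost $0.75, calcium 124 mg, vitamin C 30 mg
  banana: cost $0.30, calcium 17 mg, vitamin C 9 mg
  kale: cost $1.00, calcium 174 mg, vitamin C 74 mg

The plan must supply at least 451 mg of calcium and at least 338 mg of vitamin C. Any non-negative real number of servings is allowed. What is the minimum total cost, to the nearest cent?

For a min-cost LP with two ≥-constraints, a basic feasible solution has at most two positive variables.
broccoli only: max(451/85, 338/92) = 5.306 servings → $3.45.
spinach only: max(451/124, 338/30) = 11.27 servings → $8.45.
banana only: max(451/17, 338/9) = 37.56 servings → $11.27.
kale only: max(451/174, 338/74) = 4.568 servings → $4.57.
broccoli + spinach with both tight: 3.204 servings and 1.441 servings → $3.16.
broccoli + banana with both tight: 2.111 servings and 15.97 servings → $6.16.
broccoli + kale with both tight: 2.618 servings and 1.313 servings → $3.01.
spinach + banana: intersection lies outside the first quadrant.
spinach + kale: intersection lies outside the first quadrant.
banana + kale with both targets exact would need a negative amount; discard.
So the least-cost plan costs $3.01.

$3.01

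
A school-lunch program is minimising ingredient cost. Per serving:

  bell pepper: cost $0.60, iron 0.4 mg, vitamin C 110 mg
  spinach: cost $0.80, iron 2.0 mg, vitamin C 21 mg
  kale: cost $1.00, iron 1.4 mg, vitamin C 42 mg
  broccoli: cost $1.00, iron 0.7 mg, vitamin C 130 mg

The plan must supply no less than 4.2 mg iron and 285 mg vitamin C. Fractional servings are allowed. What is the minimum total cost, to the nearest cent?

Compare the cost at each extreme point of the feasible region.
bell pepper only: max(4.2/0.4, 285/110) = 10.5 servings → $6.30.
spinach only: max(4.2/2.0, 285/21) = 13.57 servings → $10.86.
kale only: max(4.2/1.4, 285/42) = 6.786 servings → $6.79.
broccoli only: max(4.2/0.7, 285/130) = 6 servings → $6.00.
bell pepper + spinach with both tight: 2.277 servings and 1.645 servings → $2.68.
bell pepper + kale with both tight: 1.622 servings and 2.536 servings → $3.51.
bell pepper + broccoli with both targets exact would need a negative amount; discard.
spinach + kale: the both-tight solution has a negative serving — not a feasible corner.
spinach + broccoli with both tight: 1.413 servings and 1.964 servings → $3.09.
kale + broccoli with both tight: 2.271 servings and 1.459 servings → $3.73.
The minimum over all feasible corners is $2.68.

$2.68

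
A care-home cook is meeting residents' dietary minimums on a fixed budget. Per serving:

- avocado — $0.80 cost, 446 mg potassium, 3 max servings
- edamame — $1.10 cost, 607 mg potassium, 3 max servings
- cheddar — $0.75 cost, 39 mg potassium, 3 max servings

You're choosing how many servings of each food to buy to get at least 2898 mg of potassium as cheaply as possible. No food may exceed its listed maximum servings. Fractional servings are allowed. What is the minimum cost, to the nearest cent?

Cost per mg of potassium: avocado $0.0018, edamame $0.0018, cheddar $0.0192.
Take 3 servings of avocado: +1338.0 mg potassium for $2.40 (total $2.40, still need 1560.0 mg).
Take 2.57 servings of edamame: +1560.0 mg potassium for $2.83 (total $5.23, still need 0.0 mg).
Filling from the cheapest source first is optimal under one linear minimum: $5.23.

$5.23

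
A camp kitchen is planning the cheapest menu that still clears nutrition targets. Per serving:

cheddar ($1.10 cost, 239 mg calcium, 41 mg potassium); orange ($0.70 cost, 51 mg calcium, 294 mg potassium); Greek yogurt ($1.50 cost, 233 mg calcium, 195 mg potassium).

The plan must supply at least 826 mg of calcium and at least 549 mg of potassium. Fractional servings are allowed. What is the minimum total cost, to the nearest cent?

At the optimum either one food covers both requirements or two foods hit both targets exactly; no other combination can be cheaper.
cheddar only: max(826/239, 549/41) = 13.39 servings → $14.73.
orange only: max(826/51, 549/294) = 16.2 servings → $11.34.
Greek yogurt only: max(826/233, 549/195) = 3.545 servings → $5.32.
cheddar + orange with both tight: 3.151 servings and 1.428 servings → $4.47.
cheddar + Greek yogurt with both tight: 0.8948 servings and 2.627 servings → $4.93.
orange + Greek yogurt: intersection lies outside the first quadrant.
Cheapest feasible corner: $4.47.

$4.47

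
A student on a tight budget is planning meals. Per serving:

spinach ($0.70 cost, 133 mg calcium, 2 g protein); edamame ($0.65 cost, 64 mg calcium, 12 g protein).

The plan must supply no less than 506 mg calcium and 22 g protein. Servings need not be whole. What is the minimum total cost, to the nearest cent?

$3.07

Check every corner: each single food scaled to meet both minima, and each pair solved so both constraints bind.
spinach only: max(506/133, 22/2) = 11 servings → $7.70.
edamame only: max(506/64, 22/12) = 7.906 servings → $5.14.
spinach + edamame with both tight: 3.177 servings and 1.304 servings → $3.07.
The minimum over all feasible corners is $3.07.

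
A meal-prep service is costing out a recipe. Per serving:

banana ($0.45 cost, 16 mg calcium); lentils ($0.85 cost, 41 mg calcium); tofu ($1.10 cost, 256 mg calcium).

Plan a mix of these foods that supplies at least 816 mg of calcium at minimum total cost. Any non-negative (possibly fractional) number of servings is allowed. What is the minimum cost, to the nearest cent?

$3.51

Cost per mg of calcium: tofu $0.0043, lentils $0.0207, banana $0.0281.
With no serving limits, use only tofu: 816 mg / 256 mg = 3.188 servings × $1.10 = $3.51.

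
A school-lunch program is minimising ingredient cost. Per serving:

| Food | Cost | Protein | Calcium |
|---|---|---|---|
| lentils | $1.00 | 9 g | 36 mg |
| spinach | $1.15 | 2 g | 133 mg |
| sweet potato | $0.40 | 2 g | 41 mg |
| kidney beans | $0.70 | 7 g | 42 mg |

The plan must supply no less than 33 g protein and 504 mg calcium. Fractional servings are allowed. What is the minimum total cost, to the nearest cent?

$5.41

Compare the cost at each extreme point of the feasible region.
lentils only: max(33/9, 504/36) = 14 servings → $14.00.
spinach only: max(33/2, 504/133) = 16.5 servings → $18.98.
sweet potato only: max(33/2, 504/41) = 16.5 servings → $6.60.
kidney beans only: max(33/7, 504/42) = 12 servings → $8.40.
lentils + spinach with both tight: 3.005 servings and 2.976 servings → $6.43.
lentils + sweet potato with both tight: 1.162 servings and 11.27 servings → $5.67.
lentils + kidney beans with both targets exact would need a negative amount; discard.
spinach + sweet potato with both targets exact would need a negative amount; discard.
spinach + kidney beans with both tight: 2.529 servings and 3.992 servings → $5.70.
sweet potato + kidney beans with both tight: 10.55 servings and 1.7 servings → $5.41.
Cheapest feasible corner: $5.41.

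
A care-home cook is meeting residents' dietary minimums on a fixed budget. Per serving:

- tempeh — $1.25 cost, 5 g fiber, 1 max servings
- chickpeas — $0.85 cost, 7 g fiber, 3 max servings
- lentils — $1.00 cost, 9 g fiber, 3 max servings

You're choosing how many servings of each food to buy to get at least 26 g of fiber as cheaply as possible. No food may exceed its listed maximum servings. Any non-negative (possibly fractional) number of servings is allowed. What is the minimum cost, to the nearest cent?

$2.89

Cost per g of fiber: lentils $0.1111, chickpeas $0.1214, tempeh $0.2500.
Take 2.889 servings of lentils: +26.0 g fiber for $2.89 (total $2.89, still need 0.0 g).
Greedy by cheapest-per-g is optimal for a single linear constraint, so the minimum cost is $2.89.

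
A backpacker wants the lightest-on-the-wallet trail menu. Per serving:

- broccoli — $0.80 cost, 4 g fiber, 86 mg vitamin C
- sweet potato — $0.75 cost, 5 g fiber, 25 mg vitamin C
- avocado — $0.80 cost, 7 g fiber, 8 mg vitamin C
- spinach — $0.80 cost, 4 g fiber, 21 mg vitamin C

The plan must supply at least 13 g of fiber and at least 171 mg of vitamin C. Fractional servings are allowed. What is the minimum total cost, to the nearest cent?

A basic optimal solution has at most two foods positive. Try each food alone and each pair with both targets met exactly.
broccoli only: max(13/4, 171/86) = 3.25 servings → $2.60.
sweet potato only: max(13/5, 171/25) = 6.84 servings → $5.13.
avocado only: max(13/7, 171/8) = 21.38 servings → $17.10.
spinach only: max(13/4, 171/21) = 8.143 servings → $6.51.
broccoli + sweet potato with both tight: 1.606 servings and 1.315 servings → $2.27.
broccoli + avocado with both tight: 1.918 servings and 0.7614 servings → $2.14.
broccoli + spinach with both tight: 1.581 servings and 1.669 servings → $2.60.
sweet potato + avocado: intersection lies outside the first quadrant.
sweet potato + spinach with both targets exact would need a negative amount; discard.
avocado + spinach: intersection lies outside the first quadrant.
The minimum over all feasible corners is $2.14.

$2.14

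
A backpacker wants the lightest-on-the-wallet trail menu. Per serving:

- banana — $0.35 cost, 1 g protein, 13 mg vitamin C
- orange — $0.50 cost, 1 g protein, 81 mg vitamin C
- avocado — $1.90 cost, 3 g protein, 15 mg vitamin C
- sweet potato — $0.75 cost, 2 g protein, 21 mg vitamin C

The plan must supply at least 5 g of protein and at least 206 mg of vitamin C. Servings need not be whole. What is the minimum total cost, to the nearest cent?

$2.06

Compare the cost at each extreme point of the feasible region.
banana only: max(5/1, 206/13) = 15.85 servings → $5.55.
orange only: max(5/1, 206/81) = 5 servings → $2.50.
avocado only: max(5/3, 206/15) = 13.73 servings → $26.09.
sweet potato only: max(5/2, 206/21) = 9.81 servings → $7.36.
banana + orange with both tight: 2.926 servings and 2.074 servings → $2.06.
banana + avocado: intersection lies outside the first quadrant.
banana + sweet potato with both targets exact would need a negative amount; discard.
orange + avocado with both tight: 2.382 servings and 0.8728 servings → $2.85.
orange + sweet potato with both tight: 2.177 servings and 1.411 servings → $2.15.
avocado + sweet potato with both targets exact would need a negative amount; discard.
So the least-cost plan costs $2.06.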